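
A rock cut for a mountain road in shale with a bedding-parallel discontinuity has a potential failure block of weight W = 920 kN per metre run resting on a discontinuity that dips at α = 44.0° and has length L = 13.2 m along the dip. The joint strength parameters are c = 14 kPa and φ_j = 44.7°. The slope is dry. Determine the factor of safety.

Resolving the block weight along and normal to the plane and applying the Mohr–Coulomb strength on the joint:
N' = W cosα = 920·cos44.0° = 661.8 kN/m
Driving force T = W sinα = 920·sin44.0° = 639.1 kN/m
Resisting force R = c·L + N'·tanφ_j = 14·13.2 + 661.8·tan44.7° = 184.8 + 654.9 = 839.7 kN/m
FS = R / T = 839.7 / 639.1 = 1.314

FS = 1.31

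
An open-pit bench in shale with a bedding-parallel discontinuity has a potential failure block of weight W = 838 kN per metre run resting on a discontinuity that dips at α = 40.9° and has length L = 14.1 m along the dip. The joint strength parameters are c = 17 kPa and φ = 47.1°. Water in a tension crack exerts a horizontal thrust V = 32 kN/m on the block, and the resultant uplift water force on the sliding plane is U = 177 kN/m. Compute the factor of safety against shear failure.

FS = 1.24

Resolving the block weight along and normal to the plane and applying the Mohr–Coulomb strength on the joint:
N' = W cosα − U − V sinα = 838·cos40.9° − 177 − 32·sin40.9° = 435.5 kN/m
Driving force T = W sinα + V cosα = 838·sin40.9° + 32·cos40.9° = 572.9 kN/m
Resisting force R = c·L + N'·tanφ = 17·14.1 + 435.5·tan47.1° = 239.7 + 468.6 = 708.3 kN/m
FS = R / T = 708.3 / 572.9 = 1.236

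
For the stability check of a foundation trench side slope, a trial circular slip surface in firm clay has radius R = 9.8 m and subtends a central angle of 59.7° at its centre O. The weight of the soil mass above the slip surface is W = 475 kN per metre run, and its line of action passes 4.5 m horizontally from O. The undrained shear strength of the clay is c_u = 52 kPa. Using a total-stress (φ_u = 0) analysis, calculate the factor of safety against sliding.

FS = 2.43

Taking moments about the centre O, the resisting moment is provided by the undrained shear strength acting along the arc:
Arc length L_a = R·θ = 9.8·(59.7°·π/180) = 9.8·1.0420 = 10.21 m
M_R = c_u·L_a·R = 52·10.21·9.8 = 5203.6 kN·m/m
M_D = W·d = 475·4.5 = 2137.5 kN·m/m
FS = M_R / M_D = 5203.6 / 2137.5 = 2.434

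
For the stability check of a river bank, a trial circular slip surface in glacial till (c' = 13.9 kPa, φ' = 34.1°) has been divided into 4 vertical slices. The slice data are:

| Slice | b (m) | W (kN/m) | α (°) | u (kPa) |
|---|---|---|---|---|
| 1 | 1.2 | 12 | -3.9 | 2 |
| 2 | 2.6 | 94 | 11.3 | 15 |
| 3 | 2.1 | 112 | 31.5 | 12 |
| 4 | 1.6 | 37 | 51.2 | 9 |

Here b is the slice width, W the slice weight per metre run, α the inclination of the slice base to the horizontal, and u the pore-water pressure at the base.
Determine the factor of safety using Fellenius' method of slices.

FS = 2.00

Ordinary method of slices: FS = Σ[c'·Δl_i + (W_i cosα_i − u_i·Δl_i)·tanφ'] / Σ W_i sinα_i, with Δl_i = b_i / cosα_i.
Slice 1: Δl = 1.2/cos(-3.9°) = 1.203 m; N'_1 = 12·cos(-3.9°) − 2·1.203 = 9.6; c'Δl = 16.72; W sinα = -0.8
Slice 2: Δl = 2.6/cos11.3° = 2.651 m; N'_2 = 94·cos11.3° − 15·2.651 = 52.4; c'Δl = 36.85; W sinα = 18.4
Slice 3: Δl = 2.1/cos31.5° = 2.463 m; N'_3 = 112·cos31.5° − 12·2.463 = 65.9; c'Δl = 34.23; W sinα = 58.5
Slice 4: Δl = 1.6/cos51.2° = 2.553 m; N'_4 = 37·cos51.2° − 9·2.553 = 0.2; c'Δl = 35.49; W sinα = 28.8
Σc'Δl = 123.3 kN/m; ΣN' = 128.1 kN/m; ΣW sinα = 105.0 kN/m
Resisting = 123.3 + 128.1·tan34.1° = 123.3 + 86.7 = 210.0 kN/m
FS = 210.0 / 105.0 = 2.001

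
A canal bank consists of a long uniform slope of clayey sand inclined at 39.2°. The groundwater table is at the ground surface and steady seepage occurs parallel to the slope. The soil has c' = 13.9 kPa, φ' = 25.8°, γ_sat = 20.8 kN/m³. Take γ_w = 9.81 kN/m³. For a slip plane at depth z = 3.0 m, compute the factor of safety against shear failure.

FS = 0.77

With seepage parallel to the slope and the water table at the surface, the effective normal stress on the slip plane uses the buoyant unit weight γ' = γ_sat − γ_w while the driving shear stress uses γ_sat:
FS = [c' + γ' z cos²β tanφ'] / [γ_sat z sinβ cosβ]
γ' = 20.8 − 9.81 = 10.99 kN/m³
Numerator = 13.9 + 10.99·3.0·cos²39.2°·tan25.8° = 13.9 + 10.99·3.0·0.6005·0.4834 = 23.472 kPa
Denominator = 20.8·3.0·sin39.2°·cos39.2° = 20.8·3.0·0.6320·0.7749 = 30.563 kPa
FS = 23.472 / 30.563 = 0.768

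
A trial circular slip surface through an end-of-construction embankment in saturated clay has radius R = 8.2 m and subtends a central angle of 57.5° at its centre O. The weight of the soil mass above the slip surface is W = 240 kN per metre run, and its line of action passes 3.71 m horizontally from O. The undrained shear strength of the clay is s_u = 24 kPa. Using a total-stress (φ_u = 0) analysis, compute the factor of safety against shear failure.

FS = 1.82

Taking moments about the centre O, the resisting moment is provided by the undrained shear strength acting along the arc:
Arc length L_a = R·θ = 8.2·(57.5°·π/180) = 8.2·1.0036 = 8.23 m
M_R = s_u·L_a·R = 24·8.23·8.2 = 1619.5 kN·m/m
M_D = W·d = 240·3.71 = 890.4 kN·m/m
FS = M_R / M_D = 1619.5 / 890.4 = 1.819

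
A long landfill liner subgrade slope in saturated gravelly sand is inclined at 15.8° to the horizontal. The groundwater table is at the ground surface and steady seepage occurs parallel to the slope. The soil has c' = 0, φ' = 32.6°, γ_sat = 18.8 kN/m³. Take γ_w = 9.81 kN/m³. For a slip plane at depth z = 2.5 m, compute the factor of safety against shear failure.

FS = 1.08

With seepage parallel to the slope and the water table at the surface, the effective normal stress on the slip plane uses the buoyant unit weight γ' = γ_sat − γ_w while the driving shear stress uses γ_sat:
FS = [c' + γ' z cos²β tanφ'] / [γ_sat z sinβ cosβ]
(For c' = 0 this reduces to FS = (γ'/γ_sat)·tanφ'/tanβ.)
γ' = 18.8 − 9.81 = 8.99 kN/m³
Numerator = 0.0 + 8.99·2.5·cos²15.8°·tan32.6° = 0.0 + 8.99·2.5·0.9259·0.6395 = 13.308 kPa
Denominator = 18.8·2.5·sin15.8°·cos15.8° = 18.8·2.5·0.2723·0.9622 = 12.314 kPa
FS = 13.308 / 12.314 = 1.081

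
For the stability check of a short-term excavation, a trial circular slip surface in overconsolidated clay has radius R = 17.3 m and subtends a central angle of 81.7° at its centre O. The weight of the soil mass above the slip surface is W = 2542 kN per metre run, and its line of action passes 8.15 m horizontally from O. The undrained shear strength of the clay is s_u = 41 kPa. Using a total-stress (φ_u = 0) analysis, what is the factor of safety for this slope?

Taking moments about the centre O, the resisting moment is provided by the undrained shear strength acting along the arc:
Arc length L_a = R·θ = 17.3·(81.7°·π/180) = 17.3·1.4259 = 24.67 m
M_R = s_u·L_a·R = 41·24.67·17.3 = 17497.5 kN·m/m
M_D = W·d = 2542·8.15 = 20717.3 kN·m/m
FS = M_R / M_D = 17497.5 / 20717.3 = 0.845

FS = 0.84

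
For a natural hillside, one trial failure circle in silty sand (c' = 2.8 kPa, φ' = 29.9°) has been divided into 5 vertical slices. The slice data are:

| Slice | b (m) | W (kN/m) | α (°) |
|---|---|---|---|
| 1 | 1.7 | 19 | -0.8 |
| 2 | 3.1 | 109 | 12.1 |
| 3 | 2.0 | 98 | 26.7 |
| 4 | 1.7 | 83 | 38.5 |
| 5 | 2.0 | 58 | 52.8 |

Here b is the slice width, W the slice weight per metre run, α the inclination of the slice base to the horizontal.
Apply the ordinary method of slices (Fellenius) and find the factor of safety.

Ordinary method of slices: FS = Σ[c'·Δl_i + (W_i cosα_i)·tanφ'] / Σ W_i sinα_i, with Δl_i = b_i / cosα_i.
Slice 1: Δl = 1.7/cos(-0.8°) = 1.700 m; N'_1 = 19·cos(-0.8°) = 19.0; c'Δl = 4.76; W sinα = -0.3
Slice 2: Δl = 3.1/cos12.1° = 3.170 m; N'_2 = 109·cos12.1° = 106.6; c'Δl = 8.88; W sinα = 22.8
Slice 3: Δl = 2.0/cos26.7° = 2.239 m; N'_3 = 98·cos26.7° = 87.6; c'Δl = 6.27; W sinα = 44.0
Slice 4: Δl = 1.7/cos38.5° = 2.172 m; N'_4 = 83·cos38.5° = 65.0; c'Δl = 6.08; W sinα = 51.7
Slice 5: Δl = 2.0/cos52.8° = 3.308 m; N'_5 = 58·cos52.8° = 35.1; c'Δl = 9.26; W sinα = 46.2
Σc'Δl = 35.3 kN/m; ΣN' = 313.2 kN/m; ΣW sinα = 164.5 kN/m
Resisting = 35.3 + 313.2·tan29.9° = 35.3 + 180.1 = 215.3 kN/m
FS = 215.3 / 164.5 = 1.309

FS = 1.31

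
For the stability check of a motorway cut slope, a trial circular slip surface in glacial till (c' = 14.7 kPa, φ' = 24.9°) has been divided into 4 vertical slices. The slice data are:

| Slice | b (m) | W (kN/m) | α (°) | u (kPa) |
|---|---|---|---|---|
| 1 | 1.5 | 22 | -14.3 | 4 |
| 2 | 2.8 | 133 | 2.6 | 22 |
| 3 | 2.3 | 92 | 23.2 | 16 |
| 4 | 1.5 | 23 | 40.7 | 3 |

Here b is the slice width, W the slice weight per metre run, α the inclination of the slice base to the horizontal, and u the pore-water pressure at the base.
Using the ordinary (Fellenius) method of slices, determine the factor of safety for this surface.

FS = 3.78

Ordinary method of slices: FS = Σ[c'·Δl_i + (W_i cosα_i − u_i·Δl_i)·tanφ'] / Σ W_i sinα_i, with Δl_i = b_i / cosα_i.
Slice 1: Δl = 1.5/cos(-14.3°) = 1.548 m; N'_1 = 22·cos(-14.3°) − 4·1.548 = 15.1; c'Δl = 22.76; W sinα = -5.4
Slice 2: Δl = 2.8/cos2.6° = 2.803 m; N'_2 = 133·cos2.6° − 22·2.803 = 71.2; c'Δl = 41.20; W sinα = 6.0
Slice 3: Δl = 2.3/cos23.2° = 2.502 m; N'_3 = 92·cos23.2° − 16·2.502 = 44.5; c'Δl = 36.78; W sinα = 36.2
Slice 4: Δl = 1.5/cos40.7° = 1.979 m; N'_4 = 23·cos40.7° − 3·1.979 = 11.5; c'Δl = 29.08; W sinα = 15.0
Σc'Δl = 129.8 kN/m; ΣN' = 142.4 kN/m; ΣW sinα = 51.8 kN/m
Resisting = 129.8 + 142.4·tan24.9° = 129.8 + 66.1 = 195.9 kN/m
FS = 195.9 / 51.8 = 3.779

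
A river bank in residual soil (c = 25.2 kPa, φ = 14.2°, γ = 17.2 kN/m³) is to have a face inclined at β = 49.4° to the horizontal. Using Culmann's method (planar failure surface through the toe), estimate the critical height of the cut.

H_c = 23.59 m

Culmann's analysis gives the critical failure plane at α_cr = (β + φ)/2 = (49.4 + 14.2)/2 = 31.8°, and the critical height
H_c = (4c/γ) · sinβ cosφ / [1 − cos(β − φ)]
    = (4·25.2/17.2) · sin49.4°·cos14.2° / [1 − cos(35.2°)]
    = 5.860 · 0.7593·0.9694 / [1 − 0.8171]
    = 5.860 · 0.7361 / 0.1829
    = 23.59 m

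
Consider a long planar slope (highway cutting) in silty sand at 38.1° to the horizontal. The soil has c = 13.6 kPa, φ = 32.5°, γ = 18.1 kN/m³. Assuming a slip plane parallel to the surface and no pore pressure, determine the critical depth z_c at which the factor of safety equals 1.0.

Setting FS = 1.00 in FS = [c + γz cos²β tanφ] / [γz sinβ cosβ] and solving for z:
z = c / [γ cosβ (FS·sinβ − cosβ·tanφ)]
  = 13.6 / [18.1·cos38.1°·(1.00·sin38.1° − cos38.1°·tan32.5°)]
  = 13.6 / [18.1·0.7869·(1.00·0.6170 − 0.7869·0.6371)]
  = 13.6 / 1.6480 = 8.252 m

z_c = 8.25 m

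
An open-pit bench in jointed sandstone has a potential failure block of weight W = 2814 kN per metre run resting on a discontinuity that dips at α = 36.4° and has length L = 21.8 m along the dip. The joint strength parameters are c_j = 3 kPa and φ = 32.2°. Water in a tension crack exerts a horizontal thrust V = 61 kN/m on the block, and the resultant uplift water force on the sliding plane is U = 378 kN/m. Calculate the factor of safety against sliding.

FS = 0.72

Resolving the block weight along and normal to the plane and applying the Mohr–Coulomb strength on the joint:
N' = W cosα − U − V sinα = 2814·cos36.4° − 378 − 61·sin36.4° = 1850.8 kN/m
Driving force T = W sinα + V cosα = 2814·sin36.4° + 61·cos36.4° = 1719.0 kN/m
Resisting force R = c_j·L + N'·tanφ = 3·21.8 + 1850.8·tan32.2° = 65.4 + 1165.5 = 1230.9 kN/m
FS = R / T = 1230.9 / 1719.0 = 0.716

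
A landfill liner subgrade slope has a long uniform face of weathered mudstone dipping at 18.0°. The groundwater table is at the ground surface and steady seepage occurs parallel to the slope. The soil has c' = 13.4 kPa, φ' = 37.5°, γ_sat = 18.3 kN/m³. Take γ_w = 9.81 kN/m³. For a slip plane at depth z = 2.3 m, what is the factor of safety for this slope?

With seepage parallel to the slope and the water table at the surface, the effective normal stress on the slip plane uses the buoyant unit weight γ' = γ_sat − γ_w while the driving shear stress uses γ_sat:
FS = [c' + γ' z cos²β tanφ'] / [γ_sat z sinβ cosβ]
γ' = 18.3 − 9.81 = 8.49 kN/m³
Numerator = 13.4 + 8.49·2.3·cos²18.0°·tan37.5° = 13.4 + 8.49·2.3·0.9045·0.7673 = 26.953 kPa
Denominator = 18.3·2.3·sin18.0°·cos18.0° = 18.3·2.3·0.3090·0.9511 = 12.370 kPa
FS = 26.953 / 12.370 = 2.179

FS = 2.18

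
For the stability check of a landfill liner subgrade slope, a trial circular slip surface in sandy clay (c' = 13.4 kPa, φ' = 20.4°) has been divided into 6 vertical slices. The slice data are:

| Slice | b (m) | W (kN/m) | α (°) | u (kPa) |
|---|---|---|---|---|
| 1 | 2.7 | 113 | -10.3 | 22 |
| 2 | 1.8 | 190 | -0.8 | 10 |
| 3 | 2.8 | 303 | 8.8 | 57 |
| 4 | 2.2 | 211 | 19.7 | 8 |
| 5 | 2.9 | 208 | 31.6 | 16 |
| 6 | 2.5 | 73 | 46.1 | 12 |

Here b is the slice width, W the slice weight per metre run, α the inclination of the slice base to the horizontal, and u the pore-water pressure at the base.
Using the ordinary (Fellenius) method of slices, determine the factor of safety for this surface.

FS = 1.85

Ordinary method of slices: FS = Σ[c'·Δl_i + (W_i cosα_i − u_i·Δl_i)·tanφ'] / Σ W_i sinα_i, with Δl_i = b_i / cosα_i.
Slice 1: Δl = 2.7/cos(-10.3°) = 2.744 m; N'_1 = 113·cos(-10.3°) − 22·2.744 = 50.8; c'Δl = 36.77; W sinα = -20.2
Slice 2: Δl = 1.8/cos(-0.8°) = 1.800 m; N'_2 = 190·cos(-0.8°) − 10·1.800 = 172.0; c'Δl = 24.12; W sinα = -2.7
Slice 3: Δl = 2.8/cos8.8° = 2.833 m; N'_3 = 303·cos8.8° − 57·2.833 = 137.9; c'Δl = 37.97; W sinα = 46.4
Slice 4: Δl = 2.2/cos19.7° = 2.337 m; N'_4 = 211·cos19.7° − 8·2.337 = 180.0; c'Δl = 31.31; W sinα = 71.1
Slice 5: Δl = 2.9/cos31.6° = 3.405 m; N'_5 = 208·cos31.6° − 16·3.405 = 122.7; c'Δl = 45.62; W sinα = 109.0
Slice 6: Δl = 2.5/cos46.1° = 3.605 m; N'_6 = 73·cos46.1° − 12·3.605 = 7.4; c'Δl = 48.31; W sinα = 52.6
Σc'Δl = 224.1 kN/m; ΣN' = 670.7 kN/m; ΣW sinα = 256.2 kN/m
Resisting = 224.1 + 670.7·tan20.4° = 224.1 + 249.4 = 473.5 kN/m
FS = 473.5 / 256.2 = 1.848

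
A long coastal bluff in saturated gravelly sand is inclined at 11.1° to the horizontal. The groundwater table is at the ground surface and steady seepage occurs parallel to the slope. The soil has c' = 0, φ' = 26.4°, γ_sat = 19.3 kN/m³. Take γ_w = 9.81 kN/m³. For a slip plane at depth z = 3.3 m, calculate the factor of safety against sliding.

With seepage parallel to the slope and the water table at the surface, the effective normal stress on the slip plane uses the buoyant unit weight γ' = γ_sat − γ_w while the driving shear stress uses γ_sat:
FS = [c' + γ' z cos²β tanφ'] / [γ_sat z sinβ cosβ]
(For c' = 0 this reduces to FS = (γ'/γ_sat)·tanφ'/tanβ.)
γ' = 19.3 − 9.81 = 9.49 kN/m³
Numerator = 0.0 + 9.49·3.3·cos²11.1°·tan26.4° = 0.0 + 9.49·3.3·0.9629·0.4964 = 14.970 kPa
Denominator = 19.3·3.3·sin11.1°·cos11.1° = 19.3·3.3·0.1925·0.9813 = 12.032 kPa
FS = 14.970 / 12.032 = 1.244

FS = 1.24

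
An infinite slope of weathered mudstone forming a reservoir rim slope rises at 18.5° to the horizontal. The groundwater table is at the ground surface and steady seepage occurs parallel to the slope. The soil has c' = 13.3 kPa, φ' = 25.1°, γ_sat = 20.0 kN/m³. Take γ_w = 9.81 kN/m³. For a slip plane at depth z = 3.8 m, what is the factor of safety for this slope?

With seepage parallel to the slope and the water table at the surface, the effective normal stress on the slip plane uses the buoyant unit weight γ' = γ_sat − γ_w while the driving shear stress uses γ_sat:
FS = [c' + γ' z cos²β tanφ'] / [γ_sat z sinβ cosβ]
γ' = 20.0 − 9.81 = 10.19 kN/m³
Numerator = 13.3 + 10.19·3.8·cos²18.5°·tan25.1° = 13.3 + 10.19·3.8·0.8993·0.4684 = 29.612 kPa
Denominator = 20.0·3.8·sin18.5°·cos18.5° = 20.0·3.8·0.3173·0.9483 = 22.869 kPa
FS = 29.612 / 22.869 = 1.295

FS = 1.29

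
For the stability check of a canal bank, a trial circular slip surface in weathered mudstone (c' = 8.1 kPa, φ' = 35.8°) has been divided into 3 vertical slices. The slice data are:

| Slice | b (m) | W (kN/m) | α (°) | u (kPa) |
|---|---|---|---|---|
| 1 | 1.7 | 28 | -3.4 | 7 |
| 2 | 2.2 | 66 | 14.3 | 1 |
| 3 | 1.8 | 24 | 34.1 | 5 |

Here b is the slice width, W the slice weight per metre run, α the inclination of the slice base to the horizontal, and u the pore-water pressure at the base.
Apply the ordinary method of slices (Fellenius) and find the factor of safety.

Ordinary method of slices: FS = Σ[c'·Δl_i + (W_i cosα_i − u_i·Δl_i)·tanφ'] / Σ W_i sinα_i, with Δl_i = b_i / cosα_i.
Slice 1: Δl = 1.7/cos(-3.4°) = 1.703 m; N'_1 = 28·cos(-3.4°) − 7·1.703 = 16.0; c'Δl = 13.79; W sinα = -1.7
Slice 2: Δl = 2.2/cos14.3° = 2.270 m; N'_2 = 66·cos14.3° − 1·2.270 = 61.7; c'Δl = 18.39; W sinα = 16.3
Slice 3: Δl = 1.8/cos34.1° = 2.174 m; N'_3 = 24·cos34.1° − 5·2.174 = 9.0; c'Δl = 17.61; W sinα = 13.5
Σc'Δl = 49.8 kN/m; ΣN' = 86.7 kN/m; ΣW sinα = 28.1 kN/m
Resisting = 49.8 + 86.7·tan35.8° = 49.8 + 62.5 = 112.3 kN/m
FS = 112.3 / 28.1 = 3.998

FS = 4.00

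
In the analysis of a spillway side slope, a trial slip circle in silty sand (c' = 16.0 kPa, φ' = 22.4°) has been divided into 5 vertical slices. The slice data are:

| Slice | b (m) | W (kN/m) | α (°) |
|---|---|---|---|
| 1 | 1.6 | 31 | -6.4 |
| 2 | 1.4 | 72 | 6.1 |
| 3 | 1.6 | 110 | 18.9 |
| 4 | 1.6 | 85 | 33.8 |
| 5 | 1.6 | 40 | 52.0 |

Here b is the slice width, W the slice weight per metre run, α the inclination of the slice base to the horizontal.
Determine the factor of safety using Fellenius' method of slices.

Ordinary method of slices: FS = Σ[c'·Δl_i + (W_i cosα_i)·tanφ'] / Σ W_i sinα_i, with Δl_i = b_i / cosα_i.
Slice 1: Δl = 1.6/cos(-6.4°) = 1.610 m; N'_1 = 31·cos(-6.4°) = 30.8; c'Δl = 25.76; W sinα = -3.5
Slice 2: Δl = 1.4/cos6.1° = 1.408 m; N'_2 = 72·cos6.1° = 71.6; c'Δl = 22.53; W sinα = 7.7
Slice 3: Δl = 1.6/cos18.9° = 1.691 m; N'_3 = 110·cos18.9° = 104.1; c'Δl = 27.06; W sinα = 35.6
Slice 4: Δl = 1.6/cos33.8° = 1.925 m; N'_4 = 85·cos33.8° = 70.6; c'Δl = 30.81; W sinα = 47.3
Slice 5: Δl = 1.6/cos52.0° = 2.599 m; N'_5 = 40·cos52.0° = 24.6; c'Δl = 41.58; W sinα = 31.5
Σc'Δl = 147.7 kN/m; ΣN' = 301.7 kN/m; ΣW sinα = 118.6 kN/m
Resisting = 147.7 + 301.7·tan22.4° = 147.7 + 124.4 = 272.1 kN/m
FS = 272.1 / 118.6 = 2.294

FS = 2.29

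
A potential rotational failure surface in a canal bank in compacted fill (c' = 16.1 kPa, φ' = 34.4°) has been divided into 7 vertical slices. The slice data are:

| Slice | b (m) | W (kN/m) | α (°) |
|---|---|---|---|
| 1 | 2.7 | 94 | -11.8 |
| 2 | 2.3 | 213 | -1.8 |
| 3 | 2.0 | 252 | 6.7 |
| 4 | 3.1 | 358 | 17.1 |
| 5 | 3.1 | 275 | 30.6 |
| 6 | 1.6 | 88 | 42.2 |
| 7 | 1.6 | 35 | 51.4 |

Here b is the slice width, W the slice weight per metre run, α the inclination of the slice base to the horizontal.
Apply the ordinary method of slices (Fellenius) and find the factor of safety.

Ordinary method of slices: FS = Σ[c'·Δl_i + (W_i cosα_i)·tanφ'] / Σ W_i sinα_i, with Δl_i = b_i / cosα_i.
Slice 1: Δl = 2.7/cos(-11.8°) = 2.758 m; N'_1 = 94·cos(-11.8°) = 92.0; c'Δl = 44.41; W sinα = -19.2
Slice 2: Δl = 2.3/cos(-1.8°) = 2.301 m; N'_2 = 213·cos(-1.8°) = 212.9; c'Δl = 37.05; W sinα = -6.7
Slice 3: Δl = 2.0/cos6.7° = 2.014 m; N'_3 = 252·cos6.7° = 250.3; c'Δl = 32.42; W sinα = 29.4
Slice 4: Δl = 3.1/cos17.1° = 3.243 m; N'_4 = 358·cos17.1° = 342.2; c'Δl = 52.22; W sinα = 105.3
Slice 5: Δl = 3.1/cos30.6° = 3.602 m; N'_5 = 275·cos30.6° = 236.7; c'Δl = 57.98; W sinα = 140.0
Slice 6: Δl = 1.6/cos42.2° = 2.160 m; N'_6 = 88·cos42.2° = 65.2; c'Δl = 34.77; W sinα = 59.1
Slice 7: Δl = 1.6/cos51.4° = 2.565 m; N'_7 = 35·cos51.4° = 21.8; c'Δl = 41.29; W sinα = 27.4
Σc'Δl = 300.1 kN/m; ΣN' = 1221.1 kN/m; ΣW sinα = 335.2 kN/m
Resisting = 300.1 + 1221.1·tan34.4° = 300.1 + 836.1 = 1136.2 kN/m
FS = 1136.2 / 335.2 = 3.390

FS = 3.39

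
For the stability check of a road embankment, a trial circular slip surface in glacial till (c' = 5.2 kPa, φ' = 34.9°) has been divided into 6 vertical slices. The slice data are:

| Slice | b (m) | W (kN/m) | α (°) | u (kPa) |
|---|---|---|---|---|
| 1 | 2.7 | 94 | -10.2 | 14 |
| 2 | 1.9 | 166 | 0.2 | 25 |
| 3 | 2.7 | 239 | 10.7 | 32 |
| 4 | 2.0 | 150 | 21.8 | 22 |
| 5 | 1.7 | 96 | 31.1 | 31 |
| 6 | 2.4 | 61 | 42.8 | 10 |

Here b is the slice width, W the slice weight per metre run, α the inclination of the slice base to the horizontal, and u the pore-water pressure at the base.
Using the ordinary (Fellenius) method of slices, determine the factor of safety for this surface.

Ordinary method of slices: FS = Σ[c'·Δl_i + (W_i cosα_i − u_i·Δl_i)·tanφ'] / Σ W_i sinα_i, with Δl_i = b_i / cosα_i.
Slice 1: Δl = 2.7/cos(-10.2°) = 2.743 m; N'_1 = 94·cos(-10.2°) − 14·2.743 = 54.1; c'Δl = 14.27; W sinα = -16.6
Slice 2: Δl = 1.9/cos0.2° = 1.900 m; N'_2 = 166·cos0.2° − 25·1.900 = 118.5; c'Δl = 9.88; W sinα = 0.6
Slice 3: Δl = 2.7/cos10.7° = 2.748 m; N'_3 = 239·cos10.7° − 32·2.748 = 146.9; c'Δl = 14.29; W sinα = 44.4
Slice 4: Δl = 2.0/cos21.8° = 2.154 m; N'_4 = 150·cos21.8° − 22·2.154 = 91.9; c'Δl = 11.20; W sinα = 55.7
Slice 5: Δl = 1.7/cos31.1° = 1.985 m; N'_5 = 96·cos31.1° − 31·1.985 = 20.7; c'Δl = 10.32; W sinα = 49.6
Slice 6: Δl = 2.4/cos42.8° = 3.271 m; N'_6 = 61·cos42.8° − 10·3.271 = 12.0; c'Δl = 17.01; W sinα = 41.4
Σc'Δl = 77.0 kN/m; ΣN' = 444.1 kN/m; ΣW sinα = 175.0 kN/m
Resisting = 77.0 + 444.1·tan34.9° = 77.0 + 309.8 = 386.8 kN/m
FS = 386.8 / 175.0 = 2.210

FS = 2.21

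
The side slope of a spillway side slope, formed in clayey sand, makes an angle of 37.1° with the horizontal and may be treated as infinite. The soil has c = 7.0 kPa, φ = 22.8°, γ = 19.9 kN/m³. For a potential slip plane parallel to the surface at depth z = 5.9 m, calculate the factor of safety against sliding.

FS = 0.68

For an infinite slope with a slip plane parallel to the surface (no pore pressure): FS = [c + γz cos²β tanφ] / [γz sinβ cosβ].
γz = 19.9·5.9 = 117.41 kN/m²
Numerator = 7.0 + 117.41·cos²37.1°·tan22.8° = 7.0 + 117.41·0.6361·0.4204 = 38.396 kPa
Denominator = 117.41·sin37.1°·cos37.1° = 117.41·0.6032·0.7976 = 56.487 kPa
FS = 38.396 / 56.487 = 0.680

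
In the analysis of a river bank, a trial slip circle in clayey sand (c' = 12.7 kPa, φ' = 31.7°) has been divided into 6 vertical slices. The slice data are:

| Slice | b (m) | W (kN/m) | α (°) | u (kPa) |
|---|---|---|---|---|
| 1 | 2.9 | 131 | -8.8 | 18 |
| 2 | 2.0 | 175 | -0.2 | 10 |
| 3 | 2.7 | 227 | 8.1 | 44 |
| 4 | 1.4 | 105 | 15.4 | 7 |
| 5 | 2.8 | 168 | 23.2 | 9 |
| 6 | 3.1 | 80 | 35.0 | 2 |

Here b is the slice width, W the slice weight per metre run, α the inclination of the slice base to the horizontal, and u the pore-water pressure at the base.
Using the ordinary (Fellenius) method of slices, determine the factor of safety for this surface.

Ordinary method of slices: FS = Σ[c'·Δl_i + (W_i cosα_i − u_i·Δl_i)·tanφ'] / Σ W_i sinα_i, with Δl_i = b_i / cosα_i.
Slice 1: Δl = 2.9/cos(-8.8°) = 2.935 m; N'_1 = 131·cos(-8.8°) − 18·2.935 = 76.6; c'Δl = 37.27; W sinα = -20.0
Slice 2: Δl = 2.0/cos(-0.2°) = 2.000 m; N'_2 = 175·cos(-0.2°) − 10·2.000 = 155.0; c'Δl = 25.40; W sinα = -0.6
Slice 3: Δl = 2.7/cos8.1° = 2.727 m; N'_3 = 227·cos8.1° − 44·2.727 = 104.7; c'Δl = 34.64; W sinα = 32.0
Slice 4: Δl = 1.4/cos15.4° = 1.452 m; N'_4 = 105·cos15.4° − 7·1.452 = 91.1; c'Δl = 18.44; W sinα = 27.9
Slice 5: Δl = 2.8/cos23.2° = 3.046 m; N'_5 = 168·cos23.2° − 9·3.046 = 127.0; c'Δl = 38.69; W sinα = 66.2
Slice 6: Δl = 3.1/cos35.0° = 3.784 m; N'_6 = 80·cos35.0° − 2·3.784 = 58.0; c'Δl = 48.06; W sinα = 45.9
Σc'Δl = 202.5 kN/m; ΣN' = 612.4 kN/m; ΣW sinα = 151.3 kN/m
Resisting = 202.5 + 612.4·tan31.7° = 202.5 + 378.2 = 580.7 kN/m
FS = 580.7 / 151.3 = 3.839

FS = 3.84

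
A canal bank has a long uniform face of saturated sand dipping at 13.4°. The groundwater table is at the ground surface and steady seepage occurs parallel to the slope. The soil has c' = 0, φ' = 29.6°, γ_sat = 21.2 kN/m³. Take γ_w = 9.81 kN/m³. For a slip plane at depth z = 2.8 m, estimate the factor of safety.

With seepage parallel to the slope and the water table at the surface, the effective normal stress on the slip plane uses the buoyant unit weight γ' = γ_sat − γ_w while the driving shear stress uses γ_sat:
FS = [c' + γ' z cos²β tanφ'] / [γ_sat z sinβ cosβ]
(For c' = 0 this reduces to FS = (γ'/γ_sat)·tanφ'/tanβ.)
γ' = 21.2 − 9.81 = 11.39 kN/m³
Numerator = 0.0 + 11.39·2.8·cos²13.4°·tan29.6° = 0.0 + 11.39·2.8·0.9463·0.5681 = 17.144 kPa
Denominator = 21.2·2.8·sin13.4°·cos13.4° = 21.2·2.8·0.2317·0.9728 = 13.382 kPa
FS = 17.144 / 13.382 = 1.281

FS = 1.28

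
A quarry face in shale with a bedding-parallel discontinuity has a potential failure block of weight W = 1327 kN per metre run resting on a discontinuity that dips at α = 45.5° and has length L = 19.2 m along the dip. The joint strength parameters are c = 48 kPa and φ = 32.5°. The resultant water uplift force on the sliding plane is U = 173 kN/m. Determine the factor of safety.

FS = 1.48

Resolving the block weight along and normal to the plane and applying the Mohr–Coulomb strength on the joint:
N' = W cosα − U = 1327·cos45.5° − 173 = 757.1 kN/m
Driving force T = W sinα = 1327·sin45.5° = 946.5 kN/m
Resisting force R = c·L + N'·tanφ = 48·19.2 + 757.1·tan32.5° = 921.6 + 482.3 = 1403.9 kN/m
FS = R / T = 1403.9 / 946.5 = 1.483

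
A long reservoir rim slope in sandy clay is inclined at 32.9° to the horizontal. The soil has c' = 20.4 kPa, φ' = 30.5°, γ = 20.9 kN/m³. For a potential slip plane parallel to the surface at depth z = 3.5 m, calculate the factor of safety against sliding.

FS = 1.52

For an infinite slope with a slip plane parallel to the surface (no pore pressure): FS = [c' + γz cos²β tanφ'] / [γz sinβ cosβ].
γz = 20.9·3.5 = 73.15 kN/m²
Numerator = 20.4 + 73.15·cos²32.9°·tan30.5° = 20.4 + 73.15·0.7050·0.5890 = 50.776 kPa
Denominator = 73.15·sin32.9°·cos32.9° = 73.15·0.5432·0.8396 = 33.361 kPa
FS = 50.776 / 33.361 = 1.522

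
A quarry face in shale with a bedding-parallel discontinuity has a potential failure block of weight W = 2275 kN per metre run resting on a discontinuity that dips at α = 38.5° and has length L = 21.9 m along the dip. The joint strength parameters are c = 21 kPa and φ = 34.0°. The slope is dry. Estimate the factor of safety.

Resolving the block weight along and normal to the plane and applying the Mohr–Coulomb strength on the joint:
N' = W cosα = 2275·cos38.5° = 1780.4 kN/m
Driving force T = W sinα = 2275·sin38.5° = 1416.2 kN/m
Resisting force R = c·L + N'·tanφ = 21·21.9 + 1780.4·tan34.0° = 459.9 + 1200.9 = 1660.8 kN/m
FS = R / T = 1660.8 / 1416.2 = 1.173

FS = 1.17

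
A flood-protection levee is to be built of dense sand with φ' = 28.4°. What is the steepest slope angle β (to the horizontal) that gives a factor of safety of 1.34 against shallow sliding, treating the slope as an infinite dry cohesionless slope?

β = 22.0°

For an infinite dry cohesionless slope FS = tanφ'/tanβ, so tanβ = tanφ' / FS.
tanβ = tan28.4° / 1.34 = 0.5407 / 1.34 = 0.4035
β = arctan(0.4035) = 21.97°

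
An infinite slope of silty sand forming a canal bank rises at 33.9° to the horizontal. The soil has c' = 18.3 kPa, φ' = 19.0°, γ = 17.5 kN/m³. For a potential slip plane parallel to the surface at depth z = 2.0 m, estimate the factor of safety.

For an infinite slope with a slip plane parallel to the surface (no pore pressure): FS = [c' + γz cos²β tanφ'] / [γz sinβ cosβ].
γz = 17.5·2.0 = 35.00 kN/m²
Numerator = 18.3 + 35.00·cos²33.9°·tan19.0° = 18.3 + 35.00·0.6889·0.3443 = 26.603 kPa
Denominator = 35.00·sin33.9°·cos33.9° = 35.00·0.5577·0.8300 = 16.203 kPa
FS = 26.603 / 16.203 = 1.642

FS = 1.64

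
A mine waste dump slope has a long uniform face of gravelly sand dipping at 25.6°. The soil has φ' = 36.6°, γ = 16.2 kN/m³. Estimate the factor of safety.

For a dry cohesionless infinite slope the factor of safety is FS = tanφ' / tanβ.
FS = tan36.6° / tan25.6° = 0.7427 / 0.4791 = 1.550

FS = 1.55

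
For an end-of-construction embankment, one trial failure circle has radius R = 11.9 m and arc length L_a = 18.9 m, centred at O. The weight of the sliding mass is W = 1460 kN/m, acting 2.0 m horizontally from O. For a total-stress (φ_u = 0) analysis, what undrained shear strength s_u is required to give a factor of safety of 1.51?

s_u = 19.6 kPa

FS = s_u·L_a·R / (W·d), so s_u = FS·W·d / (L_a·R).
s_u = 1.51·1460·2.0 / (18.90·11.9) = 4409.2 / 224.91 = 19.60 kPa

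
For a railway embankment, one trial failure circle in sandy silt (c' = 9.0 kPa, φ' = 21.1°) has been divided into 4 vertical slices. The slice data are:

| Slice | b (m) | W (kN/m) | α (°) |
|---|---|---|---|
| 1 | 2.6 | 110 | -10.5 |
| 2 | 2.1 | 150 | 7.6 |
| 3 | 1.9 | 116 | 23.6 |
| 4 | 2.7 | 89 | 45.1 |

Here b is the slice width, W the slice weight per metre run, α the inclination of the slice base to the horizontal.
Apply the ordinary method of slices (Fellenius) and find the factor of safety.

Ordinary method of slices: FS = Σ[c'·Δl_i + (W_i cosα_i)·tanφ'] / Σ W_i sinα_i, with Δl_i = b_i / cosα_i.
Slice 1: Δl = 2.6/cos(-10.5°) = 2.644 m; N'_1 = 110·cos(-10.5°) = 108.2; c'Δl = 23.80; W sinα = -20.0
Slice 2: Δl = 2.1/cos7.6° = 2.119 m; N'_2 = 150·cos7.6° = 148.7; c'Δl = 19.07; W sinα = 19.8
Slice 3: Δl = 1.9/cos23.6° = 2.073 m; N'_3 = 116·cos23.6° = 106.3; c'Δl = 18.66; W sinα = 46.4
Slice 4: Δl = 2.7/cos45.1° = 3.825 m; N'_4 = 89·cos45.1° = 62.8; c'Δl = 34.43; W sinα = 63.0
Σc'Δl = 96.0 kN/m; ΣN' = 426.0 kN/m; ΣW sinα = 109.3 kN/m
Resisting = 96.0 + 426.0·tan21.1° = 96.0 + 164.4 = 260.3 kN/m
FS = 260.3 / 109.3 = 2.382

FS = 2.38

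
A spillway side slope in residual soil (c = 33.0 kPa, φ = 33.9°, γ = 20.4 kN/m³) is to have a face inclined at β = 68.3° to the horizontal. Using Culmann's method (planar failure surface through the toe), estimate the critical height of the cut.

H_c = 28.53 m

Culmann's analysis gives the critical failure plane at α_cr = (β + φ)/2 = (68.3 + 33.9)/2 = 51.1°, and the critical height
H_c = (4c/γ) · sinβ cosφ / [1 − cos(β − φ)]
    = (4·33.0/20.4) · sin68.3°·cos33.9° / [1 − cos(34.4°)]
    = 6.471 · 0.9291·0.8300 / [1 − 0.8251]
    = 6.471 · 0.7712 / 0.1749
    = 28.53 m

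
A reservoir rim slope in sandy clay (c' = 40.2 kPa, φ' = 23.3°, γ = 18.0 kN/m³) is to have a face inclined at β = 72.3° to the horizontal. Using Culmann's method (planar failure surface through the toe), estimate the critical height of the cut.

Culmann's analysis gives the critical failure plane at α_cr = (β + φ')/2 = (72.3 + 23.3)/2 = 47.8°, and the critical height
H_c = (4c'/γ) · sinβ cosφ' / [1 − cos(β − φ')]
    = (4·40.2/18.0) · sin72.3°·cos23.3° / [1 − cos(49.0°)]
    = 8.933 · 0.9527·0.9184 / [1 − 0.6561]
    = 8.933 · 0.8750 / 0.3439
    = 22.73 m

H_c = 22.73 m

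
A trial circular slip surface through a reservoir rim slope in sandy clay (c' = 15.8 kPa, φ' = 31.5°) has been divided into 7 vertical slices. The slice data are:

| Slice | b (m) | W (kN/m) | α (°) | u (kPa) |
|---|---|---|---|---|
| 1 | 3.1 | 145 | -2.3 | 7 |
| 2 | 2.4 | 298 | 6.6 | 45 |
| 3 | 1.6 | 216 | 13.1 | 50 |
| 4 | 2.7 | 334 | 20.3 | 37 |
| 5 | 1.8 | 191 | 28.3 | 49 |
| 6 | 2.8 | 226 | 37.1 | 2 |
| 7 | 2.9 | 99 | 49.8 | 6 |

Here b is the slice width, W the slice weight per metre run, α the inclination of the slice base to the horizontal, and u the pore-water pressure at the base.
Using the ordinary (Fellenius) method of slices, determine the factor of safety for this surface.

FS = 1.78

Ordinary method of slices: FS = Σ[c'·Δl_i + (W_i cosα_i − u_i·Δl_i)·tanφ'] / Σ W_i sinα_i, with Δl_i = b_i / cosα_i.
Slice 1: Δl = 3.1/cos(-2.3°) = 3.102 m; N'_1 = 145·cos(-2.3°) − 7·3.102 = 123.2; c'Δl = 49.02; W sinα = -5.8
Slice 2: Δl = 2.4/cos6.6° = 2.416 m; N'_2 = 298·cos6.6° − 45·2.416 = 187.3; c'Δl = 38.17; W sinα = 34.3
Slice 3: Δl = 1.6/cos13.1° = 1.643 m; N'_3 = 216·cos13.1° − 50·1.643 = 128.2; c'Δl = 25.96; W sinα = 49.0
Slice 4: Δl = 2.7/cos20.3° = 2.879 m; N'_4 = 334·cos20.3° − 37·2.879 = 206.7; c'Δl = 45.49; W sinα = 115.9
Slice 5: Δl = 1.8/cos28.3° = 2.044 m; N'_5 = 191·cos28.3° − 49·2.044 = 68.0; c'Δl = 32.30; W sinα = 90.6
Slice 6: Δl = 2.8/cos37.1° = 3.511 m; N'_6 = 226·cos37.1° − 2·3.511 = 173.2; c'Δl = 55.47; W sinα = 136.3
Slice 7: Δl = 2.9/cos49.8° = 4.493 m; N'_7 = 99·cos49.8° − 6·4.493 = 36.9; c'Δl = 70.99; W sinα = 75.6
Σc'Δl = 317.4 kN/m; ΣN' = 923.6 kN/m; ΣW sinα = 495.8 kN/m
Resisting = 317.4 + 923.6·tan31.5° = 317.4 + 566.0 = 883.4 kN/m
FS = 883.4 / 495.8 = 1.782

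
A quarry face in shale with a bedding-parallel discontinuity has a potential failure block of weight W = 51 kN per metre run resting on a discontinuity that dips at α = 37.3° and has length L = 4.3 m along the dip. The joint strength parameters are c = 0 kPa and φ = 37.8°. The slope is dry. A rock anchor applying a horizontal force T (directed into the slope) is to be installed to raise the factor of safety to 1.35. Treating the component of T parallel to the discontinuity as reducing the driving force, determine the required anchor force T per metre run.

Resolving forces along and normal to the sliding plane, with the horizontal anchor force T adding T·sinα to the effective normal force and T·cosα acting up the plane against the driving force:
FS = [cL + (W cosα + T sinα) tanφ] / [W sinα − T cosα]
Without the anchor: N' = 40.6 kN/m, driving T_d = 30.9 kN/m, resisting R = 0·4.3 + 40.6·tan37.8° = 31.5 kN/m, FS = 1.02.
Setting FS = 1.35 and solving for T:
1.35·(30.9 − T cos37.3°) = 31.5 + T sin37.3°·tan37.8°
T·(sin37.3°·tan37.8° + 1.35·cos37.3°) = 1.35·30.9 − 31.5
T·(0.6060·0.7757 + 1.35·0.7955) = 41.7 − 31.5 = 10.3
T·1.5439 = 10.3
T = 6.6 kN/m

T = 7 kN/m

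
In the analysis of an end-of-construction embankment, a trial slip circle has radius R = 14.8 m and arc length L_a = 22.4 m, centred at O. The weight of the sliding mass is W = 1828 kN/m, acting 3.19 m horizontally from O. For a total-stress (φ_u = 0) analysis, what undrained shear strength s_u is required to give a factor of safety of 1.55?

s_u = 27.3 kPa

FS = s_u·L_a·R / (W·d), so s_u = FS·W·d / (L_a·R).
s_u = 1.55·1828·3.19 / (22.40·14.8) = 9038.5 / 331.52 = 27.26 kPa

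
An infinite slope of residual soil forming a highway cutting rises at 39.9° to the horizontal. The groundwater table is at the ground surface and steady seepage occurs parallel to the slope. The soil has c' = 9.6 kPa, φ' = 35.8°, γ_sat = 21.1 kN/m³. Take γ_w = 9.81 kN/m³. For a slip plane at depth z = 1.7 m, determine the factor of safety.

FS = 1.01

With seepage parallel to the slope and the water table at the surface, the effective normal stress on the slip plane uses the buoyant unit weight γ' = γ_sat − γ_w while the driving shear stress uses γ_sat:
FS = [c' + γ' z cos²β tanφ'] / [γ_sat z sinβ cosβ]
γ' = 21.1 − 9.81 = 11.29 kN/m³
Numerator = 9.6 + 11.29·1.7·cos²39.9°·tan35.8° = 9.6 + 11.29·1.7·0.5885·0.7212 = 17.747 kPa
Denominator = 21.1·1.7·sin39.9°·cos39.9° = 21.1·1.7·0.6414·0.7672 = 17.652 kPa
FS = 17.747 / 17.652 = 1.005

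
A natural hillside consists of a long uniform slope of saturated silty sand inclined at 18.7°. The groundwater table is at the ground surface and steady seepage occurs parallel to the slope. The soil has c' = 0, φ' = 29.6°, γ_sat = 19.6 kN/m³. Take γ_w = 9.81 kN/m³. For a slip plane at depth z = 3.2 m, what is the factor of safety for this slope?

With seepage parallel to the slope and the water table at the surface, the effective normal stress on the slip plane uses the buoyant unit weight γ' = γ_sat − γ_w while the driving shear stress uses γ_sat:
FS = [c' + γ' z cos²β tanφ'] / [γ_sat z sinβ cosβ]
(For c' = 0 this reduces to FS = (γ'/γ_sat)·tanφ'/tanβ.)
γ' = 19.6 − 9.81 = 9.79 kN/m³
Numerator = 0.0 + 9.79·3.2·cos²18.7°·tan29.6° = 0.0 + 9.79·3.2·0.8972·0.5681 = 15.967 kPa
Denominator = 19.6·3.2·sin18.7°·cos18.7° = 19.6·3.2·0.3206·0.9472 = 19.047 kPa
FS = 15.967 / 19.047 = 0.838

FS = 0.84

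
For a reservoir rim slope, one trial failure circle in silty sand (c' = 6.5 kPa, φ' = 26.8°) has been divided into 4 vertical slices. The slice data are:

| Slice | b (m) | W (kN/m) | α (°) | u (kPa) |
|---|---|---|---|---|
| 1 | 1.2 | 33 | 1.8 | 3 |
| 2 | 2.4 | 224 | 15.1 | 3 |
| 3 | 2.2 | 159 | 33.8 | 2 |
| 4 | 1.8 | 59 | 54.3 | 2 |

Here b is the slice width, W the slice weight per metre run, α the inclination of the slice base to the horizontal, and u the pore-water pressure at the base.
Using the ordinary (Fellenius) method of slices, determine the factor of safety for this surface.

Ordinary method of slices: FS = Σ[c'·Δl_i + (W_i cosα_i − u_i·Δl_i)·tanφ'] / Σ W_i sinα_i, with Δl_i = b_i / cosα_i.
Slice 1: Δl = 1.2/cos1.8° = 1.201 m; N'_1 = 33·cos1.8° − 3·1.201 = 29.4; c'Δl = 7.80; W sinα = 1.0
Slice 2: Δl = 2.4/cos15.1° = 2.486 m; N'_2 = 224·cos15.1° − 3·2.486 = 208.8; c'Δl = 16.16; W sinα = 58.4
Slice 3: Δl = 2.2/cos33.8° = 2.647 m; N'_3 = 159·cos33.8° − 2·2.647 = 126.8; c'Δl = 17.21; W sinα = 88.5
Slice 4: Δl = 1.8/cos54.3° = 3.085 m; N'_4 = 59·cos54.3° − 2·3.085 = 28.3; c'Δl = 20.05; W sinα = 47.9
Σc'Δl = 61.2 kN/m; ΣN' = 393.3 kN/m; ΣW sinα = 195.8 kN/m
Resisting = 61.2 + 393.3·tan26.8° = 61.2 + 198.7 = 259.9 kN/m
FS = 259.9 / 195.8 = 1.328

FS = 1.33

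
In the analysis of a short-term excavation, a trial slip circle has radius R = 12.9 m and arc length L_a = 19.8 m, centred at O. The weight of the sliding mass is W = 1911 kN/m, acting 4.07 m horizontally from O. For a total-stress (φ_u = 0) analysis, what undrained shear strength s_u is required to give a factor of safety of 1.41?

FS = s_u·L_a·R / (W·d), so s_u = FS·W·d / (L_a·R).
s_u = 1.41·1911·4.07 / (19.80·12.9) = 10966.7 / 255.42 = 42.94 kPa

s_u = 42.9 kPa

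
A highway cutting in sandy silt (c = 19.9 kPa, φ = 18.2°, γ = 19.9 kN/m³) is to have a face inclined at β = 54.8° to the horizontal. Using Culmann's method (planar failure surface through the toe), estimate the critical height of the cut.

H_c = 15.75 m

Culmann's analysis gives the critical failure plane at α_cr = (β + φ)/2 = (54.8 + 18.2)/2 = 36.5°, and the critical height
H_c = (4c/γ) · sinβ cosφ / [1 − cos(β − φ)]
    = (4·19.9/19.9) · sin54.8°·cos18.2° / [1 − cos(36.6°)]
    = 4.000 · 0.8171·0.9500 / [1 − 0.8028]
    = 4.000 · 0.7763 / 0.1972
    = 15.75 m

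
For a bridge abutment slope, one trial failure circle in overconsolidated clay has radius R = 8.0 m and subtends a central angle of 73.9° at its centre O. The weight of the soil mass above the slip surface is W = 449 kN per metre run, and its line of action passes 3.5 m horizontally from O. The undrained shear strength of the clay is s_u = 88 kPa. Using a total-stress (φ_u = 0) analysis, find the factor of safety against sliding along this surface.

FS = 4.62

Taking moments about the centre O, the resisting moment is provided by the undrained shear strength acting along the arc:
Arc length L_a = R·θ = 8.0·(73.9°·π/180) = 8.0·1.2898 = 10.32 m
M_R = s_u·L_a·R = 88·10.32·8.0 = 7264.1 kN·m/m
M_D = W·d = 449·3.5 = 1571.5 kN·m/m
FS = M_R / M_D = 7264.1 / 1571.5 = 4.622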